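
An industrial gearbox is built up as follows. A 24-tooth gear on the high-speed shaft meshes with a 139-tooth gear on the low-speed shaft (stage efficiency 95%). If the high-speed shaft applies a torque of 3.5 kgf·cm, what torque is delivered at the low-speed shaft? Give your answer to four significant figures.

Gear mesh: ratio = 139/24 = 5.7917; torque at the low-speed shaft = 3.5 × 5.7917 × 0.95 = 19.257 kgf·cm.

19.26 kgf·cm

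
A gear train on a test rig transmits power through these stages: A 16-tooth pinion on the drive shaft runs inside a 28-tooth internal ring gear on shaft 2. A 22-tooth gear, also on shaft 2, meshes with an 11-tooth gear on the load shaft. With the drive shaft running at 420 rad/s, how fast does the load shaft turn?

480 rad/s

internal gear 28/16 = 1.75 → 420/1.75 = 240 rad/s
gear mesh 11/22 = 0.5 → 240/0.5 = 480 rad/s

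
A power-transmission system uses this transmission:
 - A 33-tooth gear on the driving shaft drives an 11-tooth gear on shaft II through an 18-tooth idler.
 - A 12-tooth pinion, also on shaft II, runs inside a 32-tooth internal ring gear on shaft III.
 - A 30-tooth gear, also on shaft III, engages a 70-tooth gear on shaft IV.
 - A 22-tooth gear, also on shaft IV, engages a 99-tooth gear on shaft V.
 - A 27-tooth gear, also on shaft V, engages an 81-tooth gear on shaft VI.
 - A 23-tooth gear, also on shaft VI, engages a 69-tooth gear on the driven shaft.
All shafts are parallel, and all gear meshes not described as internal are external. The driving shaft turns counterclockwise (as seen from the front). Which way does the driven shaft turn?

counterclockwise

the driving shaft → shaft II: driver → idler → driven is 2 external meshes, 2 reversals → CCW.
shaft II → shaft III: internal mesh, same direction → CCW.
shaft III → shaft IV: external mesh, 1 reversal → CW.
shaft IV → shaft V: external mesh, 1 reversal → CCW.
shaft V → shaft VI: external mesh, 1 reversal → CW.
shaft VI → the driven shaft: external mesh, 1 reversal → CCW.
6 reversals in total — an even number — so the driven shaft turns the same way as the driving shaft.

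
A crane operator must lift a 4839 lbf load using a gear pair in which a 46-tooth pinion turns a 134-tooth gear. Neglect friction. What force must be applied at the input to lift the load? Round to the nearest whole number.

1661 lbf

Gear pair MA = 134/46 = 2.913.
Effort = load / MA = 4839 / 2.913 = 1661.1 lbf.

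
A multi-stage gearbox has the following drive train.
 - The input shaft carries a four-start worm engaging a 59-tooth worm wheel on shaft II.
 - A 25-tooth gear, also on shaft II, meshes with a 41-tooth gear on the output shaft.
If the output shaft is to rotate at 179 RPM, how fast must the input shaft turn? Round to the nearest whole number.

4330 RPM

Overall ratio R = 14.75 × 1.64 = 24.19.
Required input speed = output speed × R = 179 × 24.19 = 4330 RPM.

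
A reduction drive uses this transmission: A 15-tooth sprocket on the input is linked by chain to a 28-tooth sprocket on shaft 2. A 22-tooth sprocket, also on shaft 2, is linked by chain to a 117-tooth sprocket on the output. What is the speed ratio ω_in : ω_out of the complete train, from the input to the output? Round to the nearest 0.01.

Each stage contributes driven/driver: chain 28/15 = 1.8667, chain 117/22 = 5.3182.
Overall: 1.8667 × 5.3182 = 9.9273.

9.93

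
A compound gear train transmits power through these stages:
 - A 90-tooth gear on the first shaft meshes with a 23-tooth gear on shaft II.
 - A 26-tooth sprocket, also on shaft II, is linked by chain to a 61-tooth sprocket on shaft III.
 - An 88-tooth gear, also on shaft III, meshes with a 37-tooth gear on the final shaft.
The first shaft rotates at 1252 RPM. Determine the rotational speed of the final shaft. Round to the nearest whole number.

Gear mesh: ratio = 23/90 = 0.25556, so shaft II turns at 1252 / 0.25556 = 4899.1 RPM.
Chain: ratio = 61/26 = 2.3462, so shaft III turns at 4899.1 / 2.3462 = 2088.2 RPM.
Gear mesh: ratio = 37/88 = 0.42045, so the final shaft turns at 2088.2 / 0.42045 = 4966.4 RPM.

4966 RPM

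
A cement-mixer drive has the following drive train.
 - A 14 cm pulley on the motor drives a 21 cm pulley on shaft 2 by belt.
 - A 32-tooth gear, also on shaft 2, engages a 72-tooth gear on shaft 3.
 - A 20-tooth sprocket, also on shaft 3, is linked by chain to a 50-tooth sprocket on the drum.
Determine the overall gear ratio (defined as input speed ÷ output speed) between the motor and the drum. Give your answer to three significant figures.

8.44

Each stage contributes driven/driver: belt 21/14 = 1.5, gear mesh 72/32 = 2.25, chain 50/20 = 2.5.
Overall: 1.5 × 2.25 × 2.5 = 8.4375.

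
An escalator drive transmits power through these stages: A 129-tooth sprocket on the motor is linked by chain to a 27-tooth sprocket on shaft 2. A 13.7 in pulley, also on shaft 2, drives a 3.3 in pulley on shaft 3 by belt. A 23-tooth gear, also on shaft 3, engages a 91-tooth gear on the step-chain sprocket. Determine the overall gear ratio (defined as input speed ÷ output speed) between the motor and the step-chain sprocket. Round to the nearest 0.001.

Each stage contributes driven/driver: chain 27/129 = 0.2093, belt 3.3/13.7 = 0.24088, gear mesh 91/23 = 3.9565.
Overall: 0.2093 × 0.24088 × 3.9565 = 0.19947.

0.199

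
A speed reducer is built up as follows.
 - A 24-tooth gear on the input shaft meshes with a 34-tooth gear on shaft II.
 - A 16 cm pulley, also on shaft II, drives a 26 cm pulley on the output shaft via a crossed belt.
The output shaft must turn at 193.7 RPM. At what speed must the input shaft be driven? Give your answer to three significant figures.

Overall ratio R = 1.4167 × 1.625 = 2.3021.
Required input speed = output speed × R = 193.7 × 2.3021 = 445.91 RPM.

446 RPM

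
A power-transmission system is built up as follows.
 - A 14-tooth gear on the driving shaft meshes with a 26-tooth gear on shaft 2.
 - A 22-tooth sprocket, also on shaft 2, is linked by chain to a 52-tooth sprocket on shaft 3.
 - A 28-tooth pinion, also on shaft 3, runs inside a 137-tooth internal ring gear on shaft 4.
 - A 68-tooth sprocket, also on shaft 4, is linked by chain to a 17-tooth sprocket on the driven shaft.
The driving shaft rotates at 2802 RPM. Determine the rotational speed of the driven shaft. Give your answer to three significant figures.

522 RPM

gear mesh 26/14 = 1.8571 → 2802/1.8571 = 1508.8 RPM
chain 52/22 = 2.3636 → 1508.8/2.3636 = 638.33 RPM
internal gear 137/28 = 4.8929 → 638.33/4.8929 = 130.46 RPM
chain 17/68 = 0.25 → 130.46/0.25 = 521.84 RPM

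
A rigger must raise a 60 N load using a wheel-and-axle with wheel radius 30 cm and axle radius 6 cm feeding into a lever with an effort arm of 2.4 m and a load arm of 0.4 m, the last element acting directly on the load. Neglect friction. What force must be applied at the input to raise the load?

2 N

Wheel-and-axle MA = R/r = 30/6 = 5.
Lever MA = effort arm / load arm = 2.4/0.4 = 6.
Combined ideal MA = 5 × 6 = 30.
Effort = load / MA = 60 / 30 = 2 N.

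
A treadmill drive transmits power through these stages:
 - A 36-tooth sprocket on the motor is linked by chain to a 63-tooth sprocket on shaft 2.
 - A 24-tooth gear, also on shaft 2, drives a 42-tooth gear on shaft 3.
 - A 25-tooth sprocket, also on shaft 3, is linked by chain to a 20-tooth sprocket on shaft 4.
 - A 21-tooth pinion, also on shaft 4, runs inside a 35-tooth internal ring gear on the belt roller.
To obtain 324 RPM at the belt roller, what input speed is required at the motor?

1323 RPM

Overall ratio R = 1.75 × 1.75 × 0.8 × 1.6667 = 4.0833.
Required input speed = output speed × R = 324 × 4.0833 = 1323 RPM.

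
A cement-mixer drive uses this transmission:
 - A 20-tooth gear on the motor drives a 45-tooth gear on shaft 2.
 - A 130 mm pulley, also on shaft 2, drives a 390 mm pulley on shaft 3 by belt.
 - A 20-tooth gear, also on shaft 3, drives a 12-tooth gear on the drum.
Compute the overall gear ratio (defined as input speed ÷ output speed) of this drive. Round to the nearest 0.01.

Each stage contributes driven/driver: gear mesh 45/20 = 2.25, belt 390/130 = 3, gear mesh 12/20 = 0.6.
Overall: 2.25 × 3 × 0.6 = 4.05.

4.05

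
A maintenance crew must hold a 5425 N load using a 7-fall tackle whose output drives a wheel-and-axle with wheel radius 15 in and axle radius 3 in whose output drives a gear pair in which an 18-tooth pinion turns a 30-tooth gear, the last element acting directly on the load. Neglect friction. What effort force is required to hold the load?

93 N

Block-and-tackle MA = number of supporting rope parts = 7.
Wheel-and-axle MA = R/r = 15/3 = 5.
Gear pair MA = 30/18 = 1.6667.
Combined ideal MA = 7 × 5 × 1.6667 = 58.333.
Effort = load / MA = 5425 / 58.333 = 93 N.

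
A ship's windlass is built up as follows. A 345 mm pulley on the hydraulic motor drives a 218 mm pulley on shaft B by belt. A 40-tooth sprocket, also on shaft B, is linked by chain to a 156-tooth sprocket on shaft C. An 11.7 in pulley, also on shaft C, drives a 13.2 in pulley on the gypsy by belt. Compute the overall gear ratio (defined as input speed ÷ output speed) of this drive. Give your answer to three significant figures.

2.78

Each stage contributes driven/driver: belt 218/345 = 0.63188, chain 156/40 = 3.9, belt 13.2/11.7 = 1.1282.
Overall: 0.63188 × 3.9 × 1.1282 = 2.7803.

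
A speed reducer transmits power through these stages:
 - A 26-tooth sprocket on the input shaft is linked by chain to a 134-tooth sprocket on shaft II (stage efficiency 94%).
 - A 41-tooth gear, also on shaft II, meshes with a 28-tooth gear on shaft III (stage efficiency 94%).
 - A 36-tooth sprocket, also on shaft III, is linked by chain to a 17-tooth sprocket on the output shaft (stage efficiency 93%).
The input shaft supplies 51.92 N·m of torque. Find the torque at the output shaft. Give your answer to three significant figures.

Chain: ratio = 134/26 = 5.1538; torque at shaft II = 51.92 × 5.1538 × 0.94 = 251.53 N·m.
Gear mesh: ratio = 28/41 = 0.68293; torque at shaft III = 251.53 × 0.68293 × 0.94 = 161.47 N·m.
Chain: ratio = 17/36 = 0.47222; torque at the output shaft = 161.47 × 0.47222 × 0.93 = 70.913 N·m.

70.9 N·m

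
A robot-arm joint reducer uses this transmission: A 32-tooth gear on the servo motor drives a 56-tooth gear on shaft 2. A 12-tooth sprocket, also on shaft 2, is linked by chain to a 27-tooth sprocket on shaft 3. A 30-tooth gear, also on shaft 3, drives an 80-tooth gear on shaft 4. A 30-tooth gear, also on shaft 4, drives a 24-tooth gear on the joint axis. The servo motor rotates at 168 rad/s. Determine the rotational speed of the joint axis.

20 rad/s

the servo motor → shaft 2 (gear mesh, 56/32): 168 ÷ 1.75 = 96 rad/s
shaft 2 → shaft 3 (chain, 27/12): 96 ÷ 2.25 = 42.667 rad/s
shaft 3 → shaft 4 (gear mesh, 80/30): 42.667 ÷ 2.6667 = 16 rad/s
shaft 4 → the joint axis (gear mesh, 24/30): 16 ÷ 0.8 = 20 rad/s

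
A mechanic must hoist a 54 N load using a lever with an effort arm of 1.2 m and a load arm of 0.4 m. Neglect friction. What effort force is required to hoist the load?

18 N

Lever MA = effort arm / load arm = 1.2/0.4 = 3.
Effort = load / MA = 54 / 3 = 18 N.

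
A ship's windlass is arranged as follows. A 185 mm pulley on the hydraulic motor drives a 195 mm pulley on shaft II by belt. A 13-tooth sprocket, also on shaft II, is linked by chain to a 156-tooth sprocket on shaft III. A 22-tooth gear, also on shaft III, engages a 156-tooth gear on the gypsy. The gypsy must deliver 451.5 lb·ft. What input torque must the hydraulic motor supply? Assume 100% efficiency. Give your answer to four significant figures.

Overall ratio R = 1.0541 × 12 × 7.0909 = 89.69.
Input torque = output torque / R = 451.5 / 89.69 = 5.034 lb·ft.

5.034 lb·ft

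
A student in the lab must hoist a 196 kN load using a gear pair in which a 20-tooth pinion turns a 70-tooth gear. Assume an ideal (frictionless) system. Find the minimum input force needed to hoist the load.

56 kN

Gear pair MA = 70/20 = 3.5.
Effort = load / MA = 196 / 3.5 = 56 kN.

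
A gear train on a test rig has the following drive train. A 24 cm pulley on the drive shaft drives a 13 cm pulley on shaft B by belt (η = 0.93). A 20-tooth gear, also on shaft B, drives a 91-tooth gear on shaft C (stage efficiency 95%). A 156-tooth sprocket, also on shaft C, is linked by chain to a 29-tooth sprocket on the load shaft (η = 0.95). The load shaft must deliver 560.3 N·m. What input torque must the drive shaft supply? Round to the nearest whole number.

Overall ratio R = 0.54167 × 4.55 × 0.1859 = 0.45816; overall efficiency η = 0.93 × 0.95 × 0.95 = 0.8393.
Input torque = output torque / (R × η) = 560.3 / (0.45816 × 0.8393) = 1457 N·m.

1457 N·m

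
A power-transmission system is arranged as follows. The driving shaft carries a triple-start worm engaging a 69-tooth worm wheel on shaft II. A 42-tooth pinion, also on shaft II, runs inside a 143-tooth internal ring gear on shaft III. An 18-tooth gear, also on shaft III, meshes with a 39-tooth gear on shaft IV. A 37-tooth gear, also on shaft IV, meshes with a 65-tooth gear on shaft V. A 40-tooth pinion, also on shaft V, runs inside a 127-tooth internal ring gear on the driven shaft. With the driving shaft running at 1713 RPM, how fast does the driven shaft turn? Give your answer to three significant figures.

1.81 RPM

Worm: ratio = 69/3 = 23, so shaft II turns at 1713 / 23 = 74.478 RPM.
Internal gear: ratio = 143/42 = 3.4048, so shaft III turns at 74.478 / 3.4048 = 21.875 RPM.
Gear mesh: ratio = 39/18 = 2.1667, so shaft IV turns at 21.875 / 2.1667 = 10.096 RPM.
Gear mesh: ratio = 65/37 = 1.7568, so shaft V turns at 10.096 / 1.7568 = 5.747 RPM.
Internal gear: ratio = 127/40 = 3.175, so the driven shaft turns at 5.747 / 3.175 = 1.8101 RPM.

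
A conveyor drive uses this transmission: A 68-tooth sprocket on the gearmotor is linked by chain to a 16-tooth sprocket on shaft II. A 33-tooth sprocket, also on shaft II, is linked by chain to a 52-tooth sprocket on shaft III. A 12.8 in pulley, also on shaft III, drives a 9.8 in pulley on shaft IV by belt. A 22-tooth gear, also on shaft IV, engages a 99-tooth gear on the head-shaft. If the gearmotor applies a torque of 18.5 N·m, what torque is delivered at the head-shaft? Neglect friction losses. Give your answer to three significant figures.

23.6 N·m

chain 16/68 = 0.23529 → τ = 18.5·0.23529 = 4.3529 N·m
chain 52/33 = 1.5758 → τ = 4.3529·1.5758 = 6.8592 N·m
belt 9.8/12.8 = 0.76562 → τ = 6.8592·0.76562 = 5.2516 N·m
gear mesh 99/22 = 4.5 → τ = 5.2516·4.5 = 23.632 N·m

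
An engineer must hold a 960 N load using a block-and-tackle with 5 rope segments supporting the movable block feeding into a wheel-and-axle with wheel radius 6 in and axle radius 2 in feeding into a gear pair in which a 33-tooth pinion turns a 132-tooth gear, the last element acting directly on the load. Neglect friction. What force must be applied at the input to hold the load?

16 N

Block-and-tackle MA = number of supporting rope parts = 5.
Wheel-and-axle MA = R/r = 6/2 = 3.
Gear pair MA = 132/33 = 4.
Combined ideal MA = 5 × 3 × 4 = 60.
Effort = load / MA = 960 / 60 = 16 N.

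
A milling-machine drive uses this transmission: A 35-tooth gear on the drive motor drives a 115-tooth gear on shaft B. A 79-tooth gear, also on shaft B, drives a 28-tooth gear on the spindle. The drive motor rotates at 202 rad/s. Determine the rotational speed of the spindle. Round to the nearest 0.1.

Gear mesh: ratio = 115/35 = 3.2857, so shaft B turns at 202 / 3.2857 = 61.478 rad/s.
Gear mesh: ratio = 28/79 = 0.35443, so the spindle turns at 61.478 / 0.35443 = 173.46 rad/s.

173.5 rad/s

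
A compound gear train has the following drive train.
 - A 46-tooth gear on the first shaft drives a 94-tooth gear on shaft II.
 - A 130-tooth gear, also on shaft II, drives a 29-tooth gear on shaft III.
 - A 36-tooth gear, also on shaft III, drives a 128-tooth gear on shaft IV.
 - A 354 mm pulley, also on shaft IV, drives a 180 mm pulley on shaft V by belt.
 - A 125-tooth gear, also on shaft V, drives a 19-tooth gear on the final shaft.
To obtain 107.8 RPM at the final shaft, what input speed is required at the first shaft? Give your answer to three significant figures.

13.5 RPM

Overall ratio R = 2.0435 × 0.22308 × 3.5556 × 0.50847 × 0.152 = 0.12527.
Required input speed = output speed × R = 107.8 × 0.12527 = 13.504 RPM.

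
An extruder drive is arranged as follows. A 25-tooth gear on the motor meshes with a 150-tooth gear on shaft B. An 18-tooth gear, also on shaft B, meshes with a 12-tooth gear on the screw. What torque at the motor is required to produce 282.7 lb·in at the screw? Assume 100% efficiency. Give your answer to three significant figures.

Overall ratio R = 6 × 0.66667 = 4.
Input torque = output torque / R = 282.7 / 4 = 70.675 lb·in.

70.7 lb·in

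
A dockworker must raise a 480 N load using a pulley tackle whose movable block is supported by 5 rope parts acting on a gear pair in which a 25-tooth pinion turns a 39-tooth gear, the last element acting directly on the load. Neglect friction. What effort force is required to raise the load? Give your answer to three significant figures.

Block-and-tackle MA = number of supporting rope parts = 5.
Gear pair MA = 39/25 = 1.56.
Combined ideal MA = 5 × 1.56 = 7.8.
Effort = load / MA = 480 / 7.8 = 61.538 N.

61.5 N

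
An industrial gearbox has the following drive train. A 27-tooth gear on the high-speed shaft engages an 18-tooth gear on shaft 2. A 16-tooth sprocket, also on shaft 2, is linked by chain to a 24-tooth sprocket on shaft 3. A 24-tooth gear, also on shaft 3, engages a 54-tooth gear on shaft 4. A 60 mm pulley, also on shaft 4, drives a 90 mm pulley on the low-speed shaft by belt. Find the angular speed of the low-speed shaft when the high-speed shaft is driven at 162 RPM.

gear mesh 18/27 = 0.66667 → 162/0.66667 = 243 RPM
chain 24/16 = 1.5 → 243/1.5 = 162 RPM
gear mesh 54/24 = 2.25 → 162/2.25 = 72 RPM
belt 90/60 = 1.5 → 72/1.5 = 48 RPM

48 RPM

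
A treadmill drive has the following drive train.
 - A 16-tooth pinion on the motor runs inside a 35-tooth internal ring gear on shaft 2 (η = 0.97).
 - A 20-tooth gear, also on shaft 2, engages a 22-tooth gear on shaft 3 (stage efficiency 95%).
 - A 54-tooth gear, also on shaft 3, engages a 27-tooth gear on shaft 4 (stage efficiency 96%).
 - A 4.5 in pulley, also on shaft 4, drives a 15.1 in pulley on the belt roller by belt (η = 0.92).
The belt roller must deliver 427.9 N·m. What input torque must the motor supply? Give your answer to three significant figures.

130 N·m

Overall ratio R = 2.1875 × 1.1 × 0.5 × 3.3556 = 4.0372; overall efficiency η = 0.97 × 0.95 × 0.96 × 0.92 = 0.8139.
Input torque = output torque / (R × η) = 427.9 / (4.0372 × 0.8139) = 130.23 N·m.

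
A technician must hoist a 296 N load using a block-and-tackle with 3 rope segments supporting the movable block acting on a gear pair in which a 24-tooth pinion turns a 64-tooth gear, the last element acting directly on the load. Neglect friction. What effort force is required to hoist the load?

Block-and-tackle MA = number of supporting rope parts = 3.
Gear pair MA = 64/24 = 2.6667.
Combined ideal MA = 3 × 2.6667 = 8.
Effort = load / MA = 296 / 8 = 37 N.

37 N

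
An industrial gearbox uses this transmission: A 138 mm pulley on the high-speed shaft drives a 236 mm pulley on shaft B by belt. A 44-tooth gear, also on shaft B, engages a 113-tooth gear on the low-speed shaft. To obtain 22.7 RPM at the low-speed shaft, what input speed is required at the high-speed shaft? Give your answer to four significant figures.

Overall ratio R = 1.7101 × 2.5682 = 4.392.
Required input speed = output speed × R = 22.7 × 4.392 = 99.698 RPM.

99.70 RPM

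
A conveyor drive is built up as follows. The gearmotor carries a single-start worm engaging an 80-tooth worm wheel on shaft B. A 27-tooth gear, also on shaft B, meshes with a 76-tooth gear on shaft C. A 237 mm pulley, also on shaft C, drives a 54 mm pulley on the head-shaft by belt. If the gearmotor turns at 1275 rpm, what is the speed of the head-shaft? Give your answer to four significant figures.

24.85 rpm

the gearmotor → shaft B (worm, 80/1): 1275 ÷ 80 = 15.938 rpm
shaft B → shaft C (gear mesh, 76/27): 15.938 ÷ 2.8148 = 5.662 rpm
shaft C → the head-shaft (belt, 54/237): 5.662 ÷ 0.22785 = 24.85 rpm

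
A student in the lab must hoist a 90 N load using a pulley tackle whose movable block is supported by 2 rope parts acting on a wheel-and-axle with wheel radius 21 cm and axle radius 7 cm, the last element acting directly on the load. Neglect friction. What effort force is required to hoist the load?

15 N

Block-and-tackle MA = number of supporting rope parts = 2.
Wheel-and-axle MA = R/r = 21/7 = 3.
Combined ideal MA = 2 × 3 = 6.
Effort = load / MA = 90 / 6 = 15 N.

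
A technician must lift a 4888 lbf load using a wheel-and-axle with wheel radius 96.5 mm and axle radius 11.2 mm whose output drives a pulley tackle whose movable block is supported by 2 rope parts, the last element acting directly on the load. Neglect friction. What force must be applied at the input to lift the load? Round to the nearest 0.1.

283.7 lbf

Wheel-and-axle MA = R/r = 96.5/11.2 = 8.6161.
Block-and-tackle MA = number of supporting rope parts = 2.
Combined ideal MA = 8.6161 × 2 = 17.232.
Effort = load / MA = 4888 / 17.232 = 283.66 lbf.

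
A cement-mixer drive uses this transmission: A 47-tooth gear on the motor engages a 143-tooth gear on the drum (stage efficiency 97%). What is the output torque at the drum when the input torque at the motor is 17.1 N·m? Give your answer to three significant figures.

50.5 N·m

After the gear mesh (143/47): 17.1 × 3.0426 × 0.97 = 50.467 N·m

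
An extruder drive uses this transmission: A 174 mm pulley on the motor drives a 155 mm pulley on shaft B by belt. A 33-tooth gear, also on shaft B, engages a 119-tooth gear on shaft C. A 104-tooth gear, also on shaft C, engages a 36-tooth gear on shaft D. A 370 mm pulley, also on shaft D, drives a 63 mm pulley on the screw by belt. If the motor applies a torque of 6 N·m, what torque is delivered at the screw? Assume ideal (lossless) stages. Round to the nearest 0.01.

1.14 N·m

belt 155/174 = 0.8908 → τ = 6·0.8908 = 5.3448 N·m
gear mesh 119/33 = 3.6061 → τ = 5.3448·3.6061 = 19.274 N·m
gear mesh 36/104 = 0.34615 → τ = 19.274·0.34615 = 6.6717 N·m
belt 63/370 = 0.17027 → τ = 6.6717·0.17027 = 1.136 N·m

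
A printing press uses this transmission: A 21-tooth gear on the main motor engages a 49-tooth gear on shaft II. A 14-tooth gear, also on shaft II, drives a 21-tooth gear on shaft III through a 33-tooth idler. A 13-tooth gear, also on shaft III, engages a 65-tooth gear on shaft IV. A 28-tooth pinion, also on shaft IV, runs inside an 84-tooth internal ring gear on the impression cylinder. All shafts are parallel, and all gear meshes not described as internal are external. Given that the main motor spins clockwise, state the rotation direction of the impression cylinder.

clockwise

the main motor → shaft II: external mesh, 1 reversal → CCW.
shaft II → shaft III: driver → idler → driven is 2 external meshes, 2 reversals → CCW.
shaft III → shaft IV: external mesh, 1 reversal → CW.
shaft IV → the impression cylinder: internal mesh, same direction → CW.
4 reversals in total — an even number — so the impression cylinder turns the same way as the main motor.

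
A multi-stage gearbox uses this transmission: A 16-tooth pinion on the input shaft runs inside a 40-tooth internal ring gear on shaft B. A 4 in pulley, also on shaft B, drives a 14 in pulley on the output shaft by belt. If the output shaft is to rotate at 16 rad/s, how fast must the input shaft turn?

140 rad/s

Overall ratio R = 2.5 × 3.5 = 8.75.
Required input speed = output speed × R = 16 × 8.75 = 140 rad/s.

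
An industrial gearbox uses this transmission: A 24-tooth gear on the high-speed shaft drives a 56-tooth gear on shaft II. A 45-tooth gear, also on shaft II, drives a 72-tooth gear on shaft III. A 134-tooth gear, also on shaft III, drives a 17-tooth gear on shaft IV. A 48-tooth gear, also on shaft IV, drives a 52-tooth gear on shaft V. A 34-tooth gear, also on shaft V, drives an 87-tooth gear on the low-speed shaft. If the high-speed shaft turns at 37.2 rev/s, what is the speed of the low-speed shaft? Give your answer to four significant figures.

Gear mesh: ratio = 56/24 = 2.3333, so shaft II turns at 37.2 / 2.3333 = 15.943 rev/s.
Gear mesh: ratio = 72/45 = 1.6, so shaft III turns at 15.943 / 1.6 = 9.9643 rev/s.
Gear mesh: ratio = 17/134 = 0.12687, so shaft IV turns at 9.9643 / 0.12687 = 78.542 rev/s.
Gear mesh: ratio = 52/48 = 1.0833, so shaft V turns at 78.542 / 1.0833 = 72.5 rev/s.
Gear mesh: ratio = 87/34 = 2.5588, so the low-speed shaft turns at 72.5 / 2.5588 = 28.333 rev/s.

28.33 rev/s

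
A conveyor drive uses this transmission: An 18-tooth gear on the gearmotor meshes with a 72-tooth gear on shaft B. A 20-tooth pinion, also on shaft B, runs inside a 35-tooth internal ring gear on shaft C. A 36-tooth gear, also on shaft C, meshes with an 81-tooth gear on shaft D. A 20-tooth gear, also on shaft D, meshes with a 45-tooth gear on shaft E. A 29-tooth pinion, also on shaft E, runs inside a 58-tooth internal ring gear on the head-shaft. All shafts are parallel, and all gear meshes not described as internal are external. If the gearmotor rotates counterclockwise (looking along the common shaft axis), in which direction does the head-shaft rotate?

the gearmotor → shaft B: external mesh, 1 reversal → CW.
shaft B → shaft C: internal mesh, same direction → CW.
shaft C → shaft D: external mesh, 1 reversal → CCW.
shaft D → shaft E: external mesh, 1 reversal → CW.
shaft E → the head-shaft: internal mesh, same direction → CW.
3 reversals in total — an odd number — so the head-shaft turns opposite to the gearmotor.

clockwise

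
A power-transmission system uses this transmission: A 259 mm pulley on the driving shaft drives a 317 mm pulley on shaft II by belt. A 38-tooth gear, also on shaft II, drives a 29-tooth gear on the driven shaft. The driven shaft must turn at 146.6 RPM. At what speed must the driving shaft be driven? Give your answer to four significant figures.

136.9 RPM

Overall ratio R = 1.2239 × 0.76316 = 0.93406.
Required input speed = output speed × R = 146.6 × 0.93406 = 136.93 RPM.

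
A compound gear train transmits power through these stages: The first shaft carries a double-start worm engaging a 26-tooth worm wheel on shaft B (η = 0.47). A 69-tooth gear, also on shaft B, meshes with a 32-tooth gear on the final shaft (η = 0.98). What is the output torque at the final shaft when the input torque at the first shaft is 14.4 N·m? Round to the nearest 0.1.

worm 26/2 = 13 → τ = 14.4·13·0.47 = 87.984 N·m
gear mesh 32/69 = 0.46377 → τ = 87.984·0.46377·0.98 = 39.988 N·m

40.0 N·m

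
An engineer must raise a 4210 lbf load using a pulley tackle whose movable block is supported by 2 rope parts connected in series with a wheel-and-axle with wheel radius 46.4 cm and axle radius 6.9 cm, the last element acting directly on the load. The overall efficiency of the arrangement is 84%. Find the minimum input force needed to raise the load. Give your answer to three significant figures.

373 lbf

Block-and-tackle MA = number of supporting rope parts = 2.
Wheel-and-axle MA = R/r = 46.4/6.9 = 6.7246.
Combined ideal MA = 2 × 6.7246 = 13.449.
Actual MA = 13.449 × 0.84 = 11.297.
Effort = load / actual MA = 4210 / 11.297 = 372.65 lbf.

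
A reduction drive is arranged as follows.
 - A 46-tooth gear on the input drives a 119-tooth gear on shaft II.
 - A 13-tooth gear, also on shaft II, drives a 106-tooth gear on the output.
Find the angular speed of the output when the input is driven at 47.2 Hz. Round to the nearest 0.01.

2.24 Hz

gear mesh 119/46 = 2.587 → 47.2/2.587 = 18.245 Hz
gear mesh 106/13 = 8.1538 → 18.245/8.1538 = 2.2376 Hz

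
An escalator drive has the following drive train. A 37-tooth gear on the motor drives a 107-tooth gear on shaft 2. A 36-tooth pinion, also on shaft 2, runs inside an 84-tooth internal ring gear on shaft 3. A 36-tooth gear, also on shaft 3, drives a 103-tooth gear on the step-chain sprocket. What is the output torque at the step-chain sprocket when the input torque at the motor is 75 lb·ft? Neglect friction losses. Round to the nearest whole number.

After the gear mesh (107/37): 75 × 2.8919 = 216.89 lb·ft
After the internal gear (84/36): 216.89 × 2.3333 = 506.08 lb·ft
After the gear mesh (103/36): 506.08 × 2.8611 = 1448 lb·ft

1448 lb·ft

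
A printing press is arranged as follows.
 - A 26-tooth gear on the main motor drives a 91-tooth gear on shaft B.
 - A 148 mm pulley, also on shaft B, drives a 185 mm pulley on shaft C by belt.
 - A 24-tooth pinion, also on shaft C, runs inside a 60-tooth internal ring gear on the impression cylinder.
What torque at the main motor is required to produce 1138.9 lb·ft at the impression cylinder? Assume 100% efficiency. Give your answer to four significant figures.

Overall ratio R = 3.5 × 1.25 × 2.5 = 10.938.
Input torque = output torque / R = 1138.9 / 10.938 = 104.13 lb·ft.

104.1 lb·ft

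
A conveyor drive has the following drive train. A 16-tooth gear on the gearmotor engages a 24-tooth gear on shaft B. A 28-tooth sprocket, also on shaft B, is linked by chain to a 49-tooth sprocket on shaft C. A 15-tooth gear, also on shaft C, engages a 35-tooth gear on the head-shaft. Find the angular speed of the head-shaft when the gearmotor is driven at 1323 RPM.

gear mesh 24/16 = 1.5 → 1323/1.5 = 882 RPM
chain 49/28 = 1.75 → 882/1.75 = 504 RPM
gear mesh 35/15 = 2.3333 → 504/2.3333 = 216 RPM

216 RPM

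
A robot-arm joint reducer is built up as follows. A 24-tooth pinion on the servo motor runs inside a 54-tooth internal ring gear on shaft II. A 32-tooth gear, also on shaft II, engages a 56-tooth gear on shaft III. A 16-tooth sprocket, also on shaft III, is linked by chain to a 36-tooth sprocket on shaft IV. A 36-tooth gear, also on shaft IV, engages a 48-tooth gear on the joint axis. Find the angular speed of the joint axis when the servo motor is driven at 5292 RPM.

448 RPM

internal gear 54/24 = 2.25 → 5292/2.25 = 2352 RPM
gear mesh 56/32 = 1.75 → 2352/1.75 = 1344 RPM
chain 36/16 = 2.25 → 1344/2.25 = 597.33 RPM
gear mesh 48/36 = 1.3333 → 597.33/1.3333 = 448 RPM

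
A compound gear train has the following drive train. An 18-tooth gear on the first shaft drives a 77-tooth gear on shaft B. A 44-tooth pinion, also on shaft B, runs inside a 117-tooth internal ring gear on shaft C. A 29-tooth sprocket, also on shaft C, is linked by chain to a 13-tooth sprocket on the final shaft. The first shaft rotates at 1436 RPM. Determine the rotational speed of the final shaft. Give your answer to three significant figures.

the first shaft → shaft B (gear mesh, 77/18): 1436 ÷ 4.2778 = 335.69 RPM
shaft B → shaft C (internal gear, 117/44): 335.69 ÷ 2.6591 = 126.24 RPM
shaft C → the final shaft (chain, 13/29): 126.24 ÷ 0.44828 = 281.62 RPM

282 RPM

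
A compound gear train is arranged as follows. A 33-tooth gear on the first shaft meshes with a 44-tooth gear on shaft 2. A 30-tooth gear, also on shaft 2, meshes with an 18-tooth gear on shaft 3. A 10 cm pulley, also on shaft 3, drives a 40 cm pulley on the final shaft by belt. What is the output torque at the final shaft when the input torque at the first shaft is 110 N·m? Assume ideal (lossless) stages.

352 N·m

After the gear mesh (44/33): 110 × 1.3333 = 146.67 N·m
After the gear mesh (18/30): 146.67 × 0.6 = 88 N·m
After the belt (40/10): 88 × 4 = 352 N·m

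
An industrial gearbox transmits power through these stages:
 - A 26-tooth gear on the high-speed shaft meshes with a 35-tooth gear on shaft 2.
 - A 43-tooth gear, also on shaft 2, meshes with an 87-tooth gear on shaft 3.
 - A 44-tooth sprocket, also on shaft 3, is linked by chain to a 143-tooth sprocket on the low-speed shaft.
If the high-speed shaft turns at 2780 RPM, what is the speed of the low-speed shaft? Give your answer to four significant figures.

314.1 RPM

gear mesh 35/26 = 1.3462 → 2780/1.3462 = 2065.1 RPM
gear mesh 87/43 = 2.0233 → 2065.1/2.0233 = 1020.7 RPM
chain 143/44 = 3.25 → 1020.7/3.25 = 314.06 RPM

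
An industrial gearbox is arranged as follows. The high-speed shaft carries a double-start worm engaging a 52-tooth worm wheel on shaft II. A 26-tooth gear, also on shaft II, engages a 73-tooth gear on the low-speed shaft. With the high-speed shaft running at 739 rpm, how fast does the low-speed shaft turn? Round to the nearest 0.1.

the high-speed shaft → shaft II (worm, 52/2): 739 ÷ 26 = 28.423 rpm
shaft II → the low-speed shaft (gear mesh, 73/26): 28.423 ÷ 2.8077 = 10.123 rpm

10.1 rpm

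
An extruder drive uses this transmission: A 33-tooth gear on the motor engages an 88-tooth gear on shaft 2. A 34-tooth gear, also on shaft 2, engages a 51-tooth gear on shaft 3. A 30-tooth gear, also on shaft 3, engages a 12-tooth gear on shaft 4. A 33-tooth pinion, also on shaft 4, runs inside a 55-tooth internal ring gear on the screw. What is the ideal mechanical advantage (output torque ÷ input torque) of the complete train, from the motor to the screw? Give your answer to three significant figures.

2.67

Each stage contributes driven/driver: gear mesh 88/33 = 2.6667, gear mesh 51/34 = 1.5, gear mesh 12/30 = 0.4, internal gear 55/33 = 1.6667.
Overall: 2.6667 × 1.5 × 0.4 × 1.6667 = 2.6667.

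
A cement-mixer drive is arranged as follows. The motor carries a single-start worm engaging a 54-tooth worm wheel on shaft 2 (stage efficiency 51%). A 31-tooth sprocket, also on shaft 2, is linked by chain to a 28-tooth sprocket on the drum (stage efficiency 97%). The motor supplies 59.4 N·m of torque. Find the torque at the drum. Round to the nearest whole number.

1433 N·m

Worm: ratio = 54/1 = 54; torque at shaft 2 = 59.4 × 54 × 0.51 = 1635.9 N·m.
Chain: ratio = 28/31 = 0.90323; torque at the drum = 1635.9 × 0.90323 × 0.97 = 1433.2 N·m.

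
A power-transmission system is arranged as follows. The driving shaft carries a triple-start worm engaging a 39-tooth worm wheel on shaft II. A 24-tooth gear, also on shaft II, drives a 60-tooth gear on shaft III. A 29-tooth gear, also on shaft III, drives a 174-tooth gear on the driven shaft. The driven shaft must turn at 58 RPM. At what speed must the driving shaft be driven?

11310 RPM

Overall ratio R = 13 × 2.5 × 6 = 195.
Required input speed = output speed × R = 58 × 195 = 11310 RPM.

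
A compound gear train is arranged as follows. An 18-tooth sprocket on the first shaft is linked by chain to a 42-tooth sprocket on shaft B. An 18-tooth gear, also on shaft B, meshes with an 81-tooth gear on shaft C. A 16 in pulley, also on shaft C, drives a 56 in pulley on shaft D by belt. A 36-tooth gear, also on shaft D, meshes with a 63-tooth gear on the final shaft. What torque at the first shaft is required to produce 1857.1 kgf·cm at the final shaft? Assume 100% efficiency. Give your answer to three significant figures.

28.9 kgf·cm

Overall ratio R = 2.3333 × 4.5 × 3.5 × 1.75 = 64.312.
Input torque = output torque / R = 1857.1 / 64.312 = 28.876 kgf·cm.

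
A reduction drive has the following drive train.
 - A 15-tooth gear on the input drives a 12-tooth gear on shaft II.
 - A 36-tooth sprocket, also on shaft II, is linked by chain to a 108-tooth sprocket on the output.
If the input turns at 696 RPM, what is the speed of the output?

gear mesh 12/15 = 0.8 → 696/0.8 = 870 RPM
chain 108/36 = 3 → 870/3 = 290 RPM

290 RPM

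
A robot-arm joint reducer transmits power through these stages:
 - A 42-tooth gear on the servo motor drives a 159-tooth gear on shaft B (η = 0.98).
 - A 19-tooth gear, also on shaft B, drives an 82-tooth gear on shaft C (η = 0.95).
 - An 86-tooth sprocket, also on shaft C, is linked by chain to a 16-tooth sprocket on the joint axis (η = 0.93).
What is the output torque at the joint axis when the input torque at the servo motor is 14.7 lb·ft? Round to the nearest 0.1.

38.7 lb·ft

Gear mesh: ratio = 159/42 = 3.7857; torque at shaft B = 14.7 × 3.7857 × 0.98 = 54.537 lb·ft.
Gear mesh: ratio = 82/19 = 4.3158; torque at shaft C = 54.537 × 4.3158 × 0.95 = 223.6 lb·ft.
Chain: ratio = 16/86 = 0.18605; torque at the joint axis = 223.6 × 0.18605 × 0.93 = 38.688 lb·ft.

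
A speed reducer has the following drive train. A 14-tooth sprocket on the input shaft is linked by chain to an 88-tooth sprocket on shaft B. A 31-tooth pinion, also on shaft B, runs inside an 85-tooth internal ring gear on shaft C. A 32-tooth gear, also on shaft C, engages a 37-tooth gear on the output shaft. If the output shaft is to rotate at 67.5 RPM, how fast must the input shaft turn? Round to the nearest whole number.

Overall ratio R = 6.2857 × 2.7419 × 1.1562 = 19.928.
Required input speed = output speed × R = 67.5 × 19.928 = 1345.1 RPM.

1345 RPM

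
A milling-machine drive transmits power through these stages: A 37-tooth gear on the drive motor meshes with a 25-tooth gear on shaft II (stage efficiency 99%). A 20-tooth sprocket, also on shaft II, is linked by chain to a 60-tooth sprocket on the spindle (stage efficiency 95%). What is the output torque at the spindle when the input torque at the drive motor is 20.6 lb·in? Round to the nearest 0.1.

After the gear mesh (25/37): 20.6 × 0.67568 × 0.99 = 13.78 lb·in
After the chain (60/20): 13.78 × 3 × 0.95 = 39.272 lb·in

39.3 lb·in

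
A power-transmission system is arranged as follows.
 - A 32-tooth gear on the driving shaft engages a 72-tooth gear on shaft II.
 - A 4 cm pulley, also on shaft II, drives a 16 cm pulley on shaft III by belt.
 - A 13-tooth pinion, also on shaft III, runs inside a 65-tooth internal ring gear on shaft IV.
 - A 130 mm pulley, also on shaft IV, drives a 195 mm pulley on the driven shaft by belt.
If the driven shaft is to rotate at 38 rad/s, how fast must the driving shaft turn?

Overall ratio R = 2.25 × 4 × 5 × 1.5 = 67.5.
Required input speed = output speed × R = 38 × 67.5 = 2565 rad/s.

2565 rad/s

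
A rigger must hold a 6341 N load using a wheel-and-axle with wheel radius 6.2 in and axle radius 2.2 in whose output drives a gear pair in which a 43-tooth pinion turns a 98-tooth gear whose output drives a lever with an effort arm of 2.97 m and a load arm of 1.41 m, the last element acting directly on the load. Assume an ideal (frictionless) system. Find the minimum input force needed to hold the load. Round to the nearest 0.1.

468.7 N

Wheel-and-axle MA = R/r = 6.2/2.2 = 2.8182.
Gear pair MA = 98/43 = 2.2791.
Lever MA = effort arm / load arm = 2.97/1.41 = 2.1064.
Combined ideal MA = 2.8182 × 2.2791 × 2.1064 = 13.529.
Effort = load / MA = 6341 / 13.529 = 468.7 N.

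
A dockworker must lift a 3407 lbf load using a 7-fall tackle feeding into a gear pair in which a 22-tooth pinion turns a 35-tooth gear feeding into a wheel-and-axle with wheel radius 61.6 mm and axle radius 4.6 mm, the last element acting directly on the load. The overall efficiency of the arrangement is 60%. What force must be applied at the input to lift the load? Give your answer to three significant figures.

Block-and-tackle MA = number of supporting rope parts = 7.
Gear pair MA = 35/22 = 1.5909.
Wheel-and-axle MA = R/r = 61.6/4.6 = 13.391.
Combined ideal MA = 7 × 1.5909 × 13.391 = 149.13.
Actual MA = 149.13 × 0.60 = 89.478.
Effort = load / actual MA = 3407 / 89.478 = 38.076 lbf.

38.1 lbf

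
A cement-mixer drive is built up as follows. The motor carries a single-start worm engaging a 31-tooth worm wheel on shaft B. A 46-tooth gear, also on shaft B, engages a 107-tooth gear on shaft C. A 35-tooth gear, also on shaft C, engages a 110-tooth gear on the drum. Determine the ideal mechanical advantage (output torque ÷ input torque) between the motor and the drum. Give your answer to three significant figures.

227

Each stage contributes driven/driver: worm 31/1 = 31, gear mesh 107/46 = 2.3261, gear mesh 110/35 = 3.1429.
Overall: 31 × 2.3261 × 3.1429 = 226.63.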